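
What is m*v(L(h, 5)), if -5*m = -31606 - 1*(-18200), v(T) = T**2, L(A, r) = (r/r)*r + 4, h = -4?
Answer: 1085886/5 ≈ 2.1718e+5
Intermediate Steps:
L(A, r) = 4 + r (L(A, r) = 1*r + 4 = r + 4 = 4 + r)
m = 13406/5 (m = -(-31606 - 1*(-18200))/5 = -(-31606 + 18200)/5 = -1/5*(-13406) = 13406/5 ≈ 2681.2)
m*v(L(h, 5)) = 13406*(4 + 5)**2/5 = (13406/5)*9**2 = (13406/5)*81 = 1085886/5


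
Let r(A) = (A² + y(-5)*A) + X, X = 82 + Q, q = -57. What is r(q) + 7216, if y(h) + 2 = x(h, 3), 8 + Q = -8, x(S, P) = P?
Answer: 10474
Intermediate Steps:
Q = -16 (Q = -8 - 8 = -16)
X = 66 (X = 82 - 16 = 66)
y(h) = 1 (y(h) = -2 + 3 = 1)
r(A) = 66 + A + A² (r(A) = (A² + 1*A) + 66 = (A² + A) + 66 = (A + A²) + 66 = 66 + A + A²)
r(q) + 7216 = (66 - 57 + (-57)²) + 7216 = (66 - 57 + 3249) + 7216 = 3258 + 7216 = 10474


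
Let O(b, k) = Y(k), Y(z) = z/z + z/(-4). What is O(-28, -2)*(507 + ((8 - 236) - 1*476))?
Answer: -591/2 ≈ -295.50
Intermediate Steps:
Y(z) = 1 - z/4 (Y(z) = 1 + z*(-1/4) = 1 - z/4)
O(b, k) = 1 - k/4
O(-28, -2)*(507 + ((8 - 236) - 1*476)) = (1 - 1/4*(-2))*(507 + ((8 - 236) - 1*476)) = (1 + 1/2)*(507 + (-228 - 476)) = 3*(507 - 704)/2 = (3/2)*(-197) = -591/2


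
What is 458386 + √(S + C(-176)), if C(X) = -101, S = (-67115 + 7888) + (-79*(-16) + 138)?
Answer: 458386 + I*√57926 ≈ 4.5839e+5 + 240.68*I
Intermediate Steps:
S = -57825 (S = -59227 + (1264 + 138) = -59227 + 1402 = -57825)
458386 + √(S + C(-176)) = 458386 + √(-57825 - 101) = 458386 + √(-57926) = 458386 + I*√57926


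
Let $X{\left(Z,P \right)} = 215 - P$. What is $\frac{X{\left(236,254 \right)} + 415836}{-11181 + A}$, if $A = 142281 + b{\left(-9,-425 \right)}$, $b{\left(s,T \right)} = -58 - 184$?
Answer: $\frac{415797}{130858} \approx 3.1775$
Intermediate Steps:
$b{\left(s,T \right)} = -242$
$A = 142039$ ($A = 142281 - 242 = 142039$)
$\frac{X{\left(236,254 \right)} + 415836}{-11181 + A} = \frac{\left(215 - 254\right) + 415836}{-11181 + 142039} = \frac{\left(215 - 254\right) + 415836}{130858} = \left(-39 + 415836\right) \frac{1}{130858} = 415797 \cdot \frac{1}{130858} = \frac{415797}{130858}$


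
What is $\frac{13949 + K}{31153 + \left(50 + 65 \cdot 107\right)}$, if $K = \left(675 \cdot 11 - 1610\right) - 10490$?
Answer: $\frac{4637}{19079} \approx 0.24304$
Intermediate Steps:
$K = -4675$ ($K = \left(7425 - 1610\right) - 10490 = 5815 - 10490 = -4675$)
$\frac{13949 + K}{31153 + \left(50 + 65 \cdot 107\right)} = \frac{13949 - 4675}{31153 + \left(50 + 65 \cdot 107\right)} = \frac{9274}{31153 + \left(50 + 6955\right)} = \frac{9274}{31153 + 7005} = \frac{9274}{38158} = 9274 \cdot \frac{1}{38158} = \frac{4637}{19079}$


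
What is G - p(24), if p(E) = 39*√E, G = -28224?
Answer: -28224 - 78*√6 ≈ -28415.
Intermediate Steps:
G - p(24) = -28224 - 39*√24 = -28224 - 39*2*√6 = -28224 - 78*√6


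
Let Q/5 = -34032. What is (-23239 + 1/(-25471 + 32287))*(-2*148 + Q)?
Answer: 3374965369061/852 ≈ 3.9612e+9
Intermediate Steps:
Q = -170160 (Q = 5*(-34032) = -170160)
(-23239 + 1/(-25471 + 32287))*(-2*148 + Q) = (-23239 + 1/(-25471 + 32287))*(-2*148 - 170160) = (-23239 + 1/6816)*(-296 - 170160) = (-23239 + 1/6816)*(-170456) = -158397023/6816*(-170456) = 3374965369061/852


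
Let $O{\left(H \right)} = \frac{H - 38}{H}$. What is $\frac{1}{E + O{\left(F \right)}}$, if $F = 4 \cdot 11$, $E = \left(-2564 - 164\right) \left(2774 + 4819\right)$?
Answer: $- \frac{22}{455701485} \approx -4.8277 \cdot 10^{-8}$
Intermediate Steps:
$E = -20713704$ ($E = \left(-2728\right) 7593 = -20713704$)
$F = 44$
$O{\left(H \right)} = \frac{-38 + H}{H}$
$\frac{1}{E + O{\left(F \right)}} = \frac{1}{-20713704 + \frac{-38 + 44}{44}} = \frac{1}{-20713704 + \frac{1}{44} \cdot 6} = \frac{1}{-20713704 + \frac{3}{22}} = \frac{1}{- \frac{455701485}{22}} = - \frac{22}{455701485}$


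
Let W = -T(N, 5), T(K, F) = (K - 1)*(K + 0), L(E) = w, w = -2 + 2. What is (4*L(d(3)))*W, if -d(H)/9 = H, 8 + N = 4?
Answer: 0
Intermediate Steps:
N = -4 (N = -8 + 4 = -4)
d(H) = -9*H
w = 0
L(E) = 0
T(K, F) = K*(-1 + K) (T(K, F) = (-1 + K)*K = K*(-1 + K))
W = -20 (W = -(-4)*(-1 - 4) = -(-4)*(-5) = -1*20 = -20)
(4*L(d(3)))*W = (4*0)*(-20) = 0*(-20) = 0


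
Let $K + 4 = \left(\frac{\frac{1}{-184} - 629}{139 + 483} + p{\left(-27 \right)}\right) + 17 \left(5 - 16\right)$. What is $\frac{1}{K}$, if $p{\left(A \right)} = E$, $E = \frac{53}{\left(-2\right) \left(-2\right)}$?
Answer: $- \frac{114448}{20458869} \approx -0.0055941$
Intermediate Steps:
$E = \frac{53}{4} \approx 13.25$
$p{\left(A \right)} = \frac{53}{4}$
$K = - \frac{20458869}{114448}$ ($K = -4 + \left(\left(\frac{\frac{1}{-184} - 629}{139 + 483} + \frac{53}{4}\right) + 17 \left(5 - 16\right)\right) = -4 + \left(\left(\frac{- \frac{1}{184} - 629}{622} + \frac{53}{4}\right) + 17 \left(-11\right)\right) = -4 + \left(\left(\left(- \frac{115737}{184}\right) \frac{1}{622} + \frac{53}{4}\right) - 187\right) = -4 + \left(\left(- \frac{115737}{114448} + \frac{53}{4}\right) - 187\right) = -4 + \left(\frac{1400699}{114448} - 187\right) = -4 - \frac{20001077}{114448} = - \frac{20458869}{114448} \approx -178.76$)
$\frac{1}{K} = \frac{1}{- \frac{20458869}{114448}} = - \frac{114448}{20458869}$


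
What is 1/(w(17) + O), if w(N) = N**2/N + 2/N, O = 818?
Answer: 17/14197 ≈ 0.0011974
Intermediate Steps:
w(N) = N + 2/N
1/(w(17) + O) = 1/((17 + 2/17) + 818) = 1/(291/17 + 818) = 1/(14197/17) = 17/14197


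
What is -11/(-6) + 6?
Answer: 47/6 ≈ 7.8333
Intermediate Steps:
-11/(-6) + 6 = -⅙*(-11) + 6 = 11/6 + 6 = 47/6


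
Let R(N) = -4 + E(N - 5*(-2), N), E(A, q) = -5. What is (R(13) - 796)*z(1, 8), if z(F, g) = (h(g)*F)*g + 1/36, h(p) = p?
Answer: -1855525/36 ≈ -51542.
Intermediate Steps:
z(F, g) = 1/36 + F*g² (z(F, g) = (g*F)*g + 1/36 = (F*g)*g + 1/36 = F*g² + 1/36 = 1/36 + F*g²)
R(N) = -9 (R(N) = -4 - 5 = -9)
(R(13) - 796)*z(1, 8) = (-9 - 796)*(1/36 + 1*8²) = -805*(1/36 + 1*64) = -805*(1/36 + 64) = -805*2305/36 = -1855525/36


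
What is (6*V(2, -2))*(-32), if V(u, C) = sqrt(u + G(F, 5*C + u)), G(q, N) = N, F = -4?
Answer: -192*I*sqrt(6) ≈ -470.3*I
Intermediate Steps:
V(u, C) = sqrt(2*u + 5*C) (V(u, C) = sqrt(u + (5*C + u)) = sqrt(u + (u + 5*C)) = sqrt(2*u + 5*C))
(6*V(2, -2))*(-32) = (6*sqrt(2*2 + 5*(-2)))*(-32) = (6*sqrt(4 - 10))*(-32) = (6*sqrt(-6))*(-32) = (6*(I*sqrt(6)))*(-32) = (6*I*sqrt(6))*(-32) = -192*I*sqrt(6)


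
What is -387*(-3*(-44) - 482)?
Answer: 135450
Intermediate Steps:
-387*(-3*(-44) - 482) = -387*(132 - 482) = -387*(-350) = 135450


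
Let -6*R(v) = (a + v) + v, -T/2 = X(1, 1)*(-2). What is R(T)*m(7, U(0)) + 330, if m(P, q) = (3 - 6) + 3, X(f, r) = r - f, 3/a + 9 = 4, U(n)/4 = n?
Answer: 330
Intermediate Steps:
U(n) = 4*n
a = -⅗ (a = 3/(-9 + 4) = 3/(-5) = 3*(-⅕) = -⅗ ≈ -0.60000)
T = 0 (T = -2*(1 - 1*1)*(-2) = -2*(1 - 1)*(-2) = -0*(-2) = -2*0 = 0)
m(P, q) = 0 (m(P, q) = -3 + 3 = 0)
R(v) = ⅒ - v/3 (R(v) = -((-⅗ + v) + v)/6 = -(-⅗ + 2*v)/6 = ⅒ - v/3)
R(T)*m(7, U(0)) + 330 = (⅒ - ⅓*0)*0 + 330 = (⅒ + 0)*0 + 330 = (⅒)*0 + 330 = 0 + 330 = 330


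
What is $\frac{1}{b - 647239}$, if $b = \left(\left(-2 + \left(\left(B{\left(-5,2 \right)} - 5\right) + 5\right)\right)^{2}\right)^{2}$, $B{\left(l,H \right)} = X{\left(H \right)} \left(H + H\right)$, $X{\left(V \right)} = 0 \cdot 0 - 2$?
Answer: $- \frac{1}{637239} \approx -1.5693 \cdot 10^{-6}$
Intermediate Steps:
$X{\left(V \right)} = -2$ ($X{\left(V \right)} = 0 - 2 = -2$)
$B{\left(l,H \right)} = - 4 H$ ($B{\left(l,H \right)} = - 2 \left(H + H\right) = - 2 \cdot 2 H = - 4 H$)
$b = 10000$ ($b = \left(\left(-2 + \left(\left(\left(-4\right) 2 - 5\right) + 5\right)\right)^{2}\right)^{2} = \left(\left(-2 + \left(\left(-8 - 5\right) + 5\right)\right)^{2}\right)^{2} = \left(\left(-2 + \left(-13 + 5\right)\right)^{2}\right)^{2} = \left(\left(-2 - 8\right)^{2}\right)^{2} = \left(\left(-10\right)^{2}\right)^{2} = 100^{2} = 10000$)
$\frac{1}{b - 647239} = \frac{1}{10000 - 647239} = \frac{1}{-637239} = - \frac{1}{637239}$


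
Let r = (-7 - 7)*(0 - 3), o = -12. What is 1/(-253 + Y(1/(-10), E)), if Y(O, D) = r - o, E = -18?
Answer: -1/199 ≈ -0.0050251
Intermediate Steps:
r = 42 (r = -14*(-3) = 42)
Y(O, D) = 54 (Y(O, D) = 42 - 1*(-12) = 42 + 12 = 54)
1/(-253 + Y(1/(-10), E)) = 1/(-253 + 54) = 1/(-199) = -1/199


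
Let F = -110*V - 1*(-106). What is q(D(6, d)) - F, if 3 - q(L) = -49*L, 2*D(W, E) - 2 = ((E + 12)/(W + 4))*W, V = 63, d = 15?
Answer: 72729/10 ≈ 7272.9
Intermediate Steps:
F = -6824 (F = -110*63 - 1*(-106) = -6930 + 106 = -6824)
D(W, E) = 1 + W*(12 + E)/(2*(4 + W)) (D(W, E) = 1 + (((E + 12)/(W + 4))*W)/2 = 1 + (((12 + E)/(4 + W))*W)/2 = 1 + (W*(12 + E)/(4 + W))/2 = 1 + W*(12 + E)/(2*(4 + W)))
q(L) = 3 + 49*L (q(L) = 3 - (-49)*L = 3 + 49*L)
q(D(6, d)) - F = (3 + 49*((8 + 14*6 + 15*6)/(2*(4 + 6)))) - 1*(-6824) = (3 + 49*((½)*(8 + 84 + 90)/10)) + 6824 = (3 + 49*((½)*(⅒)*182)) + 6824 = (3 + 49*(91/10)) + 6824 = (3 + 4459/10) + 6824 = 4489/10 + 6824 = 72729/10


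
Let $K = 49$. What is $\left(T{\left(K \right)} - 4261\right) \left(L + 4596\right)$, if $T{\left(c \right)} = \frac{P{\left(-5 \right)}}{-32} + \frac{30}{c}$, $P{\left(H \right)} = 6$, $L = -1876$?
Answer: $- \frac{567849470}{49} \approx -1.1589 \cdot 10^{7}$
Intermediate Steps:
$T{\left(c \right)} = - \frac{3}{16} + \frac{30}{c}$ ($T{\left(c \right)} = \frac{6}{-32} + \frac{30}{c} = 6 \left(- \frac{1}{32}\right) + \frac{30}{c} = - \frac{3}{16} + \frac{30}{c}$)
$\left(T{\left(K \right)} - 4261\right) \left(L + 4596\right) = \left(\left(- \frac{3}{16} + \frac{30}{49}\right) - 4261\right) \left(-1876 + 4596\right) = \left(\left(- \frac{3}{16} + 30 \cdot \frac{1}{49}\right) - 4261\right) 2720 = \left(\left(- \frac{3}{16} + \frac{30}{49}\right) - 4261\right) 2720 = \left(\frac{333}{784} - 4261\right) 2720 = \left(- \frac{3340291}{784}\right) 2720 = - \frac{567849470}{49}$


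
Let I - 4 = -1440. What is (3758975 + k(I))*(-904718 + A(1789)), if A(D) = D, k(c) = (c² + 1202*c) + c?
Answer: -3696196746027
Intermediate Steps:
I = -1436 (I = 4 - 1440 = -1436)
k(c) = c² + 1203*c
(3758975 + k(I))*(-904718 + A(1789)) = (3758975 - 1436*(1203 - 1436))*(-904718 + 1789) = (3758975 - 1436*(-233))*(-902929) = (3758975 + 334588)*(-902929) = 4093563*(-902929) = -3696196746027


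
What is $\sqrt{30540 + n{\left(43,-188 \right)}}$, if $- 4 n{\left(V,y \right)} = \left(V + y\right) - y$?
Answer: $\frac{\sqrt{122117}}{2} \approx 174.73$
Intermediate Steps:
$n{\left(V,y \right)} = - \frac{V}{4}$ ($n{\left(V,y \right)} = - \frac{\left(V + y\right) - y}{4} = - \frac{V}{4}$)
$\sqrt{30540 + n{\left(43,-188 \right)}} = \sqrt{30540 - \frac{43}{4}} = \sqrt{\frac{122117}{4}} = \frac{\sqrt{122117}}{2}$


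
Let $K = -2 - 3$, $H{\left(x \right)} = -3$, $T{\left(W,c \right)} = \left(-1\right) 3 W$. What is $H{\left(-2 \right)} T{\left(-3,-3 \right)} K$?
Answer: $135$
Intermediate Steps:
$T{\left(W,c \right)} = - 3 W$
$K = -5$
$H{\left(-2 \right)} T{\left(-3,-3 \right)} K = - 3 \left(\left(-3\right) \left(-3\right)\right) \left(-5\right) = \left(-3\right) 9 \left(-5\right) = \left(-27\right) \left(-5\right) = 135$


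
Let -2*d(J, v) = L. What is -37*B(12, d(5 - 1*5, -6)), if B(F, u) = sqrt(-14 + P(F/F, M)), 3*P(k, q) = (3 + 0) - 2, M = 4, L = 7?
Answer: -37*I*sqrt(123)/3 ≈ -136.78*I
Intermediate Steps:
P(k, q) = 1/3 (P(k, q) = ((3 + 0) - 2)/3 = (3 - 2)/3 = (1/3)*1 = 1/3)
d(J, v) = -7/2 (d(J, v) = -1/2*7 = -7/2)
B(F, u) = I*sqrt(123)/3 (B(F, u) = sqrt(-14 + 1/3) = sqrt(-41/3) = I*sqrt(123)/3)
-37*B(12, d(5 - 1*5, -6)) = -37*I*sqrt(123)/3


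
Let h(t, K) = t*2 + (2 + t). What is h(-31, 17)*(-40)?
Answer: 3640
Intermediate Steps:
h(t, K) = 2 + 3*t (h(t, K) = 2*t + (2 + t) = 2 + 3*t)
h(-31, 17)*(-40) = (2 + 3*(-31))*(-40) = (2 - 93)*(-40) = -91*(-40) = 3640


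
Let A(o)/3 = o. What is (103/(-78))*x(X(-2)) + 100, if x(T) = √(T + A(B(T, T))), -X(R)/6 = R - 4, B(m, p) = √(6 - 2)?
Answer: 100 - 103*√42/78 ≈ 91.442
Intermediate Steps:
B(m, p) = 2 (B(m, p) = √4 = 2)
A(o) = 3*o
X(R) = 24 - 6*R (X(R) = -6*(R - 4) = -6*(-4 + R) = 24 - 6*R)
x(T) = √(6 + T) (x(T) = √(T + 3*2) = √(T + 6) = √(6 + T))
(103/(-78))*x(X(-2)) + 100 = (103/(-78))*√(6 + (24 - 6*(-2))) + 100 = (103*(-1/78))*√(6 + (24 + 12)) + 100 = -103*√(6 + 36)/78 + 100 = -103*√42/78 + 100 = 100 - 103*√42/78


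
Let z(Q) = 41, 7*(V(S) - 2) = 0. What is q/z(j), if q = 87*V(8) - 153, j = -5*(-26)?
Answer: 21/41 ≈ 0.51220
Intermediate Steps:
j = 130
V(S) = 2 (V(S) = 2 + (1/7)*0 = 2 + 0 = 2)
q = 21 (q = 87*2 - 153 = 174 - 153 = 21)
q/z(j) = 21/41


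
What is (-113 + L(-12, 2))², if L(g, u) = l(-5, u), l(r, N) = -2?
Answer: 13225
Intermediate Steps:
L(g, u) = -2
(-113 + L(-12, 2))² = (-113 - 2)² = (-115)² = 13225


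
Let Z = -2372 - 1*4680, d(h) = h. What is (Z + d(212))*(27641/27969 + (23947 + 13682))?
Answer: -2399638763760/9323 ≈ -2.5739e+8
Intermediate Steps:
Z = -7052 (Z = -2372 - 4680 = -7052)
(Z + d(212))*(27641/27969 + (23947 + 13682)) = (-7052 + 212)*(27641/27969 + (23947 + 13682)) = -6840*(27641*(1/27969) + 37629) = -6840*(27641/27969 + 37629) = -6840*1052473142/27969 = -2399638763760/9323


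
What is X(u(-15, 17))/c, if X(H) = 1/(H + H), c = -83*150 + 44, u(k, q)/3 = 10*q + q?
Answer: -1/13919532 ≈ -7.1841e-8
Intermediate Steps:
u(k, q) = 33*q (u(k, q) = 3*(10*q + q) = 3*(11*q) = 33*q)
c = -12406 (c = -12450 + 44 = -12406)
X(H) = 1/(2*H)
X(u(-15, 17))/c = (1/(2*((33*17))))/(-12406) = ((1/2)/561)*(-1/12406) = ((1/2)*(1/561))*(-1/12406) = (1/1122)*(-1/12406) = -1/13919532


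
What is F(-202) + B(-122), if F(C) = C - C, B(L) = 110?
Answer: 110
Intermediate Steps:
F(C) = 0
F(-202) + B(-122) = 0 + 110 = 110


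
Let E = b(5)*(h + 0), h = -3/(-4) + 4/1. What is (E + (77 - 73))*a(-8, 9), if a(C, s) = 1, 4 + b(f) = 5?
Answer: 35/4 ≈ 8.7500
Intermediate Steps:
b(f) = 1 (b(f) = -4 + 5 = 1)
h = 19/4 (h = -3*(-¼) + 4*1 = ¾ + 4 = 19/4 ≈ 4.7500)
E = 19/4 (E = 1*(19/4 + 0) = 1*(19/4) = 19/4 ≈ 4.7500)
(E + (77 - 73))*a(-8, 9) = (19/4 + (77 - 73))*1 = (19/4 + 4)*1 = (35/4)*1 = 35/4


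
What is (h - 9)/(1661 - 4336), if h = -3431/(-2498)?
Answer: 19051/6682150 ≈ 0.0028510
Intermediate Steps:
h = 3431/2498 (h = -3431*(-1/2498) = 3431/2498 ≈ 1.3735)
(h - 9)/(1661 - 4336) = (3431/2498 - 9)/(1661 - 4336) = -19051/2498/(-2675) = -19051/2498*(-1/2675) = 19051/6682150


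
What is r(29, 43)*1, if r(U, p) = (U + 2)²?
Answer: 961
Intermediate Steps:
r(U, p) = (2 + U)²
r(29, 43)*1 = (2 + 29)²*1 = 31²*1 = 961*1 = 961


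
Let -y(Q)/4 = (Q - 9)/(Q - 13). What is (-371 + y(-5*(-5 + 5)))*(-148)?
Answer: 719132/13 ≈ 55318.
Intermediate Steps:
y(Q) = -4*(-9 + Q)/(-13 + Q) (y(Q) = -4*(Q - 9)/(Q - 13) = -4*(-9 + Q)/(-13 + Q))
(-371 + y(-5*(-5 + 5)))*(-148) = (-371 + 4*(9 - (-5)*(-5 + 5))/(-13 - 5*(-5 + 5)))*(-148) = (-371 + 4*(9 - (-5)*0)/(-13 - 5*0))*(-148) = (-371 + 4*(9 - 1*0)/(-13 + 0))*(-148) = (-371 + 4*(9 + 0)/(-13))*(-148) = (-371 + 4*(-1/13)*9)*(-148) = (-371 - 36/13)*(-148) = -4859/13*(-148) = 719132/13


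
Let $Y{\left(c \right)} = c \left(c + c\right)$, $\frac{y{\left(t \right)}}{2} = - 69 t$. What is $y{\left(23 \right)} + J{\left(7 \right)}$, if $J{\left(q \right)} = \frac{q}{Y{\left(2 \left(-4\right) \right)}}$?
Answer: $- \frac{406265}{128} \approx -3173.9$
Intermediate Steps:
$y{\left(t \right)} = - 138 t$ ($y{\left(t \right)} = 2 \left(- 69 t\right) = - 138 t$)
$Y{\left(c \right)} = 2 c^{2}$ ($Y{\left(c \right)} = c 2 c = 2 c^{2}$)
$J{\left(q \right)} = \frac{q}{128}$ ($J{\left(q \right)} = \frac{q}{2 \left(2 \left(-4\right)\right)^{2}} = \frac{q}{2 \left(-8\right)^{2}} = \frac{q}{2 \cdot 64} = \frac{q}{128}$)
$y{\left(23 \right)} + J{\left(7 \right)} = \left(-138\right) 23 + \frac{1}{128} \cdot 7 = -3174 + \frac{7}{128} = - \frac{406265}{128}$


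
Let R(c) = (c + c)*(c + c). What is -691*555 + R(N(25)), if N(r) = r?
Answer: -381005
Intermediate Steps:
R(c) = 4*c² (R(c) = (2*c)*(2*c) = 4*c²)
-691*555 + R(N(25)) = -691*555 + 4*25² = -383505 + 4*625 = -383505 + 2500 = -381005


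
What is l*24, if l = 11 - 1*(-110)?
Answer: 2904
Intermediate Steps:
l = 121 (l = 11 + 110 = 121)
l*24 = 121*24 = 2904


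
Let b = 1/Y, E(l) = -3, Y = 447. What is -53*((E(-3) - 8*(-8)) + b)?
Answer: -1445204/447 ≈ -3233.1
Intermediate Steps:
b = 1/447 ≈ 0.0022371
-53*((E(-3) - 8*(-8)) + b) = -53*((-3 - 8*(-8)) + 1/447) = -53*((-3 + 64) + 1/447) = -53*(61 + 1/447) = -53*27268/447 = -1445204/447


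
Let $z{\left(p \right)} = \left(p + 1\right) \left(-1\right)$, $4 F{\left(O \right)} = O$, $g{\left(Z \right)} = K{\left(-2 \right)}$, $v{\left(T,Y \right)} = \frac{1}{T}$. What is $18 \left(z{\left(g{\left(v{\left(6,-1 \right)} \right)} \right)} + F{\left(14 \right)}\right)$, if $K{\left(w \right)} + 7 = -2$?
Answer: $207$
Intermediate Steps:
$K{\left(w \right)} = -9$ ($K{\left(w \right)} = -7 - 2 = -9$)
$g{\left(Z \right)} = -9$
$F{\left(O \right)} = \frac{O}{4}$
$z{\left(p \right)} = -1 - p$ ($z{\left(p \right)} = \left(1 + p\right) \left(-1\right) = -1 - p$)
$18 \left(z{\left(g{\left(v{\left(6,-1 \right)} \right)} \right)} + F{\left(14 \right)}\right) = 18 \left(\left(-1 - -9\right) + \frac{1}{4} \cdot 14\right) = 18 \left(\left(-1 + 9\right) + \frac{7}{2}\right) = 18 \left(8 + \frac{7}{2}\right) = 18 \cdot \frac{23}{2} = 207$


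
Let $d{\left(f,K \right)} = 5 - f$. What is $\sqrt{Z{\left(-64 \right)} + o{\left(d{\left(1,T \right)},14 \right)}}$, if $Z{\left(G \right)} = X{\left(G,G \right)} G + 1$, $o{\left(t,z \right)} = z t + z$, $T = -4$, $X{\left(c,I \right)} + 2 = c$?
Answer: $\sqrt{4295} \approx 65.536$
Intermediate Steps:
$X{\left(c,I \right)} = -2 + c$
$o{\left(t,z \right)} = z + t z$ ($o{\left(t,z \right)} = t z + z = z + t z$)
$Z{\left(G \right)} = 1 + G \left(-2 + G\right)$ ($Z{\left(G \right)} = \left(-2 + G\right) G + 1 = G \left(-2 + G\right) + 1 = 1 + G \left(-2 + G\right)$)
$\sqrt{Z{\left(-64 \right)} + o{\left(d{\left(1,T \right)},14 \right)}} = \sqrt{\left(1 - 64 \left(-2 - 64\right)\right) + 14 \left(1 + \left(5 - 1\right)\right)} = \sqrt{\left(1 - -4224\right) + 14 \left(1 + \left(5 - 1\right)\right)} = \sqrt{\left(1 + 4224\right) + 14 \left(1 + 4\right)} = \sqrt{4225 + 14 \cdot 5} = \sqrt{4225 + 70} = \sqrt{4295}$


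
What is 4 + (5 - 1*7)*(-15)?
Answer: 34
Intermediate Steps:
4 + (5 - 1*7)*(-15) = 4 + (5 - 7)*(-15) = 4 - 2*(-15) = 4 + 30 = 34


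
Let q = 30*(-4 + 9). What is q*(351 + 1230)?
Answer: 237150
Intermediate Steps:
q = 150 (q = 30*5 = 150)
q*(351 + 1230) = 150*(351 + 1230) = 150*1581 = 237150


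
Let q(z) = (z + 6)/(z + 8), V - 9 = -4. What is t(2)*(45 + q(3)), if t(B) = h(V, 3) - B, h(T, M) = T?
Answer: 1512/11 ≈ 137.45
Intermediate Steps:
V = 5 (V = 9 - 4 = 5)
q(z) = (6 + z)/(8 + z)
t(B) = 5 - B
t(2)*(45 + q(3)) = (5 - 1*2)*(45 + (6 + 3)/(8 + 3)) = (5 - 2)*(45 + 9/11) = 3*(45 + (1/11)*9) = 3*(45 + 9/11) = 3*(504/11) = 1512/11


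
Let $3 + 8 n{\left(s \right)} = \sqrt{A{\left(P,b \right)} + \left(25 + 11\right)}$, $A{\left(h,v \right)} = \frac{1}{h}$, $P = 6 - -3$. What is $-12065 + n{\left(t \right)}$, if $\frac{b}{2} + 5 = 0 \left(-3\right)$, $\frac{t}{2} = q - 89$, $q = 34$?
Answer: $- \frac{96523}{8} + \frac{5 \sqrt{13}}{24} \approx -12065.0$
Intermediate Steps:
$t = -110$ ($t = 2 \left(34 - 89\right) = 2 \left(-55\right) = -110$)
$b = -10$ ($b = -10 + 2 \cdot 0 \left(-3\right) = -10 + 2 \cdot 0 = -10 + 0 = -10$)
$P = 9$ ($P = 6 + 3 = 9$)
$n{\left(s \right)} = - \frac{3}{8} + \frac{5 \sqrt{13}}{24}$ ($n{\left(s \right)} = - \frac{3}{8} + \frac{\sqrt{\frac{1}{9} + \left(25 + 11\right)}}{8} = - \frac{3}{8} + \frac{\sqrt{\frac{1}{9} + 36}}{8} = - \frac{3}{8} + \frac{\sqrt{\frac{325}{9}}}{8} = - \frac{3}{8} + \frac{\frac{5}{3} \sqrt{13}}{8} = - \frac{3}{8} + \frac{5 \sqrt{13}}{24}$)
$-12065 + n{\left(t \right)} = -12065 - \left(\frac{3}{8} - \frac{5 \sqrt{13}}{24}\right) = - \frac{96523}{8} + \frac{5 \sqrt{13}}{24}$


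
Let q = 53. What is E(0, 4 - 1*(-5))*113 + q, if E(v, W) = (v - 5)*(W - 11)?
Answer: 1183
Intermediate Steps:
E(v, W) = (-11 + W)*(-5 + v) (E(v, W) = (-5 + v)*(-11 + W) = (-11 + W)*(-5 + v))
E(0, 4 - 1*(-5))*113 + q = (55 - 11*0 - 5*(4 - 1*(-5)) + (4 - 1*(-5))*0)*113 + 53 = (55 + 0 - 5*(4 + 5) + (4 + 5)*0)*113 + 53 = (55 + 0 - 5*9 + 9*0)*113 + 53 = (55 + 0 - 45 + 0)*113 + 53 = 10*113 + 53 = 1130 + 53 = 1183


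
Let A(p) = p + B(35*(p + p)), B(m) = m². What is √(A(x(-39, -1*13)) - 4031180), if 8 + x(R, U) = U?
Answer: I*√1870301 ≈ 1367.6*I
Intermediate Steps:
x(R, U) = -8 + U
A(p) = p + 4900*p² (A(p) = p + (35*(p + p))² = p + (35*(2*p))² = p + (70*p)² = p + 4900*p²)
√(A(x(-39, -1*13)) - 4031180) = √((-8 - 1*13)*(1 + 4900*(-8 - 1*13)) - 4031180) = √((-8 - 13)*(1 + 4900*(-8 - 13)) - 4031180) = √(-21*(1 + 4900*(-21)) - 4031180) = √(-21*(1 - 102900) - 4031180) = √(-21*(-102899) - 4031180) = √(2160879 - 4031180) = √(-1870301) = I*√1870301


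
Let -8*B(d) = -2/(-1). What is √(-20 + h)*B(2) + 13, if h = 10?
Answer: 13 - I*√10/4 ≈ 13.0 - 0.79057*I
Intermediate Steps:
B(d) = -¼ (B(d) = -(-1)/(4*(-1)) = -(-1)*(-1)/4 = -⅛*2 = -¼)
√(-20 + h)*B(2) + 13 = √(-20 + 10)*(-¼) + 13 = √(-10)*(-¼) + 13 = (I*√10)*(-¼) + 13 = -I*√10/4 + 13 = 13 - I*√10/4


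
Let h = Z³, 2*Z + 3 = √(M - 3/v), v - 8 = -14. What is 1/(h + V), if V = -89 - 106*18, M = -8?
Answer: -1019872/2031544097 - 624*I*√30/2031544097 ≈ -0.00050202 - 1.6824e-6*I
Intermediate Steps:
v = -6 (v = 8 - 14 = -6)
V = -1997 (V = -89 - 1908 = -1997)
Z = -3/2 + I*√30/4 (Z = -3/2 + √(-8 - 3/(-6))/2 = -3/2 + √(-8 - 3*(-⅙))/2 = -3/2 + √(-8 + ½)/2 = -3/2 + √(-15/2)/2 = -3/2 + (I*√30/2)/2 = -3/2 + I*√30/4 ≈ -1.5 + 1.3693*I)
h = (-3/2 + I*√30/4)³ ≈ 5.0625 + 6.6754*I
1/(h + V) = 1/((81/16 + 39*I*√30/32) - 1997) = 1/(-31871/16 + 39*I*√30/32)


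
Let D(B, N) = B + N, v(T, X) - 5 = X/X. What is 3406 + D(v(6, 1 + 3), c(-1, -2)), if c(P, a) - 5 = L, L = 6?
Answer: 3423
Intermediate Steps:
v(T, X) = 6 (v(T, X) = 5 + X/X = 5 + 1 = 6)
c(P, a) = 11 (c(P, a) = 5 + 6 = 11)
3406 + D(v(6, 1 + 3), c(-1, -2)) = 3406 + (6 + 11) = 3406 + 17 = 3423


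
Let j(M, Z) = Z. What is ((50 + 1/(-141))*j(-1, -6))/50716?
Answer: -7049/1191826 ≈ -0.0059145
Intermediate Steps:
((50 + 1/(-141))*j(-1, -6))/50716 = ((50 + 1/(-141))*(-6))/50716 = ((50 - 1/141)*(-6))*(1/50716) = ((7049/141)*(-6))*(1/50716) = -14098/47*1/50716 = -7049/1191826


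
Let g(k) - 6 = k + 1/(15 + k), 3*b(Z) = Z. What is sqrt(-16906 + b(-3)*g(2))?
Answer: I*sqrt(4888163)/17 ≈ 130.05*I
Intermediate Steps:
b(Z) = Z/3
g(k) = 6 + k + 1/(15 + k) (g(k) = 6 + (k + 1/(15 + k)) = 6 + k + 1/(15 + k))
sqrt(-16906 + b(-3)*g(2)) = sqrt(-16906 + ((1/3)*(-3))*((91 + 2**2 + 21*2)/(15 + 2))) = sqrt(-16906 - (91 + 4 + 42)/17) = sqrt(-16906 - 137/17) = sqrt(-287539/17) = I*sqrt(4888163)/17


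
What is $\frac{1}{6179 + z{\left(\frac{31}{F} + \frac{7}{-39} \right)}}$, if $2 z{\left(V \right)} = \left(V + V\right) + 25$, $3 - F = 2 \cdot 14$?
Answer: $\frac{1950}{12070657} \approx 0.00016155$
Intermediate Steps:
$F = -25$ ($F = 3 - 2 \cdot 14 = 3 - 28 = -25$)
$z{\left(V \right)} = \frac{25}{2} + V$ ($z{\left(V \right)} = \frac{\left(V + V\right) + 25}{2} = \frac{2 V + 25}{2} = \frac{25 + 2 V}{2} = \frac{25}{2} + V$)
$\frac{1}{6179 + z{\left(\frac{31}{F} + \frac{7}{-39} \right)}} = \frac{1}{6179 + \left(\frac{25}{2} + \left(\frac{31}{-25} + \frac{7}{-39}\right)\right)} = \frac{1}{6179 + \left(\frac{25}{2} + \left(31 \left(- \frac{1}{25}\right) + 7 \left(- \frac{1}{39}\right)\right)\right)} = \frac{1}{6179 + \left(\frac{25}{2} - \frac{1384}{975}\right)} = \frac{1}{6179 + \frac{21607}{1950}} = \frac{1}{\frac{12070657}{1950}} = \frac{1950}{12070657}$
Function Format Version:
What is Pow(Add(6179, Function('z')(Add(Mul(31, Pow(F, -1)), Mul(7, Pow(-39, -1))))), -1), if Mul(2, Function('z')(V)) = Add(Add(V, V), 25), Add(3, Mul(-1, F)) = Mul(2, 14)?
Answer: Rational(1950, 12070657) ≈ 0.00016155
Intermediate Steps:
F = -25 (F = Add(3, Mul(-1, Mul(2, 14))) = Add(3, Mul(-1, 28)) = Add(3, -28) = -25)
Function('z')(V) = Add(Rational(25, 2), V) (Function('z')(V) = Mul(Rational(1, 2), Add(Add(V, V), 25)) = Mul(Rational(1, 2), Add(Mul(2, V), 25)) = Mul(Rational(1, 2), Add(25, Mul(2, V))) = Add(Rational(25, 2), V))
Pow(Add(6179, Function('z')(Add(Mul(31, Pow(F, -1)), Mul(7, Pow(-39, -1))))), -1) = Pow(Add(6179, Add(Rational(25, 2), Add(Mul(31, Pow(-25, -1)), Mul(7, Pow(-39, -1))))), -1) = Pow(Add(6179, Add(Rational(25, 2), Add(Mul(31, Rational(-1, 25)), Mul(7, Rational(-1, 39))))), -1) = Pow(Add(6179, Add(Rational(25, 2), Add(Rational(-31, 25), Rational(-7, 39)))), -1) = Pow(Add(6179, Add(Rational(25, 2), Rational(-1384, 975))), -1) = Pow(Add(6179, Rational(21607, 1950)), -1) = Pow(Rational(12070657, 1950), -1) = Rational(1950, 12070657)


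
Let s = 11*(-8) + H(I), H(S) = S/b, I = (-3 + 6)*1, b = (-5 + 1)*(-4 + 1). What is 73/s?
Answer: -292/351 ≈ -0.83191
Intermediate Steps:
b = 12 (b = -4*(-3) = 12)
I = 3 (I = 3*1 = 3)
H(S) = S/12
s = -351/4 (s = 11*(-8) + (1/12)*3 = -88 + ¼ = -351/4 ≈ -87.750)
73/s = 73/(-351/4) = 73*(-4/351) = -292/351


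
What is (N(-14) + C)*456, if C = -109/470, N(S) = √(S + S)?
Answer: -24852/235 + 912*I*√7 ≈ -105.75 + 2412.9*I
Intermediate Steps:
N(S) = √2*√S (N(S) = √(2*S) = √2*√S)
C = -109/470 (C = -109*1/470 = -109/470 ≈ -0.23191)
(N(-14) + C)*456 = (√2*√(-14) - 109/470)*456 = (√2*(I*√14) - 109/470)*456 = (2*I*√7 - 109/470)*456 = (-109/470 + 2*I*√7)*456 = -24852/235 + 912*I*√7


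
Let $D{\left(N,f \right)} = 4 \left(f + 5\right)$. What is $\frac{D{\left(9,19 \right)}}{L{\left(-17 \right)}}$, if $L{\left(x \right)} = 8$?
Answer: $12$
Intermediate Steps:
$D{\left(N,f \right)} = 20 + 4 f$ ($D{\left(N,f \right)} = 4 \left(5 + f\right) = 20 + 4 f$)
$\frac{D{\left(9,19 \right)}}{L{\left(-17 \right)}} = \frac{20 + 4 \cdot 19}{8} = \left(20 + 76\right) \frac{1}{8} = 96 \cdot \frac{1}{8} = 12$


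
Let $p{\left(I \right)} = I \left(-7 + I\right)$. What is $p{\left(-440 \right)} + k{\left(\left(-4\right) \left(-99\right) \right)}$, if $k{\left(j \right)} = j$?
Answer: $197076$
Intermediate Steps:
$p{\left(-440 \right)} + k{\left(\left(-4\right) \left(-99\right) \right)} = - 440 \left(-7 - 440\right) - -396 = \left(-440\right) \left(-447\right) + 396 = 196680 + 396 = 197076$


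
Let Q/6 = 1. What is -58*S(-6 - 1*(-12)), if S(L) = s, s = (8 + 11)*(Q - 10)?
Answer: 4408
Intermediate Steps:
Q = 6 (Q = 6*1 = 6)
s = -76 (s = (8 + 11)*(6 - 10) = 19*(-4) = -76)
S(L) = -76
-58*S(-6 - 1*(-12)) = -58*(-76) = 4408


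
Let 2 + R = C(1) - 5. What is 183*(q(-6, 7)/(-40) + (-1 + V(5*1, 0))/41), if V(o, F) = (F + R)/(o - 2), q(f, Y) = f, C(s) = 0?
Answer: 10309/820 ≈ 12.572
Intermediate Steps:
R = -7 (R = -2 + (0 - 5) = -2 - 5 = -7)
V(o, F) = (-7 + F)/(-2 + o) (V(o, F) = (F - 7)/(o - 2) = (-7 + F)/(-2 + o))
183*(q(-6, 7)/(-40) + (-1 + V(5*1, 0))/41) = 183*(-6/(-40) + (-1 + (-7 + 0)/(-2 + 5*1))/41) = 183*(-6*(-1/40) + (-1 - 7/(-2 + 5))*(1/41)) = 183*(3/20 + (-1 - 7/3)*(1/41)) = 183*(3/20 - 10/3*1/41) = 183*(3/20 - 10/123) = 183*(169/2460) = 10309/820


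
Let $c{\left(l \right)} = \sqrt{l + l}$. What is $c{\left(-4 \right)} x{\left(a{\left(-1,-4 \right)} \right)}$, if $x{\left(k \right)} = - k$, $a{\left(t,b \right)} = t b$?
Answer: $- 8 i \sqrt{2} \approx - 11.314 i$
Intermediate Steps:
$a{\left(t,b \right)} = b t$
$c{\left(l \right)} = \sqrt{2} \sqrt{l}$ ($c{\left(l \right)} = \sqrt{2 l} = \sqrt{2} \sqrt{l}$)
$c{\left(-4 \right)} x{\left(a{\left(-1,-4 \right)} \right)} = \sqrt{2} \sqrt{-4} \left(- \left(-4\right) \left(-1\right)\right) = \sqrt{2} \cdot 2 i \left(\left(-1\right) 4\right) = 2 i \sqrt{2} \left(-4\right) = - 8 i \sqrt{2}$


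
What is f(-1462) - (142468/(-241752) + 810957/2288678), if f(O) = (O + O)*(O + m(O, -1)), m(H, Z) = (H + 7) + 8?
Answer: 42020174295744578/4940111463 ≈ 8.5059e+6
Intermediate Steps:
m(H, Z) = 15 + H (m(H, Z) = (7 + H) + 8 = 15 + H)
f(O) = 2*O*(15 + 2*O) (f(O) = (O + O)*(O + (15 + O)) = (2*O)*(15 + 2*O) = 2*O*(15 + 2*O))
f(-1462) - (142468/(-241752) + 810957/2288678) = 2*(-1462)*(15 + 2*(-1462)) - (142468/(-241752) + 810957/2288678) = 2*(-1462)*(15 - 2924) - (142468*(-1/241752) + 810957*(1/2288678)) = 2*(-1462)*(-2909) - (-35617/60438 + 115851/326954) = 8505916 - 1*(-1160829470/4940111463) = 8505916 + 1160829470/4940111463 = 42020174295744578/4940111463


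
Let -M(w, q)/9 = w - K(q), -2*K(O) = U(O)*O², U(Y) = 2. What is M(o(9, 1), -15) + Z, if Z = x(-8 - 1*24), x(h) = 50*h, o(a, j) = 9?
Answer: -3706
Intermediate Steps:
K(O) = -O²
M(w, q) = -9*w - 9*q² (M(w, q) = -9*(w - (-1)*q²) = -9*(w + q²) = -9*w - 9*q²)
Z = -1600 (Z = 50*(-8 - 1*24) = 50*(-8 - 24) = 50*(-32) = -1600)
M(o(9, 1), -15) + Z = (-9*9 - 9*(-15)²) - 1600 = (-81 - 9*225) - 1600 = (-81 - 2025) - 1600 = -2106 - 1600 = -3706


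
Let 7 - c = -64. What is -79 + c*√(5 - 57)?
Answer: -79 + 142*I*√13 ≈ -79.0 + 511.99*I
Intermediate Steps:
c = 71 (c = 7 - 1*(-64) = 7 + 64 = 71)
-79 + c*√(5 - 57) = -79 + 71*√(5 - 57) = -79 + 71*√(-52) = -79 + 71*(2*I*√13) = -79 + 142*I*√13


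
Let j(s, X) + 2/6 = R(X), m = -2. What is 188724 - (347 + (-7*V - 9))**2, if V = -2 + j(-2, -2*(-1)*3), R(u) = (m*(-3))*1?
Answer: 820547/9 ≈ 91172.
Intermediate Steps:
R(u) = 6 (R(u) = -2*(-3)*1 = 6*1 = 6)
j(s, X) = 17/3 (j(s, X) = -1/3 + 6 = 17/3)
V = 11/3 (V = -2 + 17/3 = 11/3 ≈ 3.6667)
188724 - (347 + (-7*V - 9))**2 = 188724 - (347 + (-7*11/3 - 9))**2 = 188724 - (347 + (-77/3 - 9))**2 = 188724 - (347 - 104/3)**2 = 188724 - (937/3)**2 = 188724 - 1*877969/9 = 188724 - 877969/9 = 820547/9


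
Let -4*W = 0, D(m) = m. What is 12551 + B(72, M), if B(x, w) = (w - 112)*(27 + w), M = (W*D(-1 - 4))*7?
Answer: 9527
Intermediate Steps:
W = 0 (W = -1/4*0 = 0)
M = 0 (M = (0*(-1 - 4))*7 = (0*(-5))*7 = 0*7 = 0)
B(x, w) = (-112 + w)*(27 + w)
12551 + B(72, M) = 12551 + (-3024 + 0**2 - 85*0) = 12551 + (-3024 + 0 + 0) = 12551 - 3024 = 9527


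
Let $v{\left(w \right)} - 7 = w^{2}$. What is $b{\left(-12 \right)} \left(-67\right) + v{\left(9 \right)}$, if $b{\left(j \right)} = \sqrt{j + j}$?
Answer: $88 - 134 i \sqrt{6} \approx 88.0 - 328.23 i$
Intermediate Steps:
$b{\left(j \right)} = \sqrt{2} \sqrt{j}$ ($b{\left(j \right)} = \sqrt{2 j} = \sqrt{2} \sqrt{j}$)
$v{\left(w \right)} = 7 + w^{2}$
$b{\left(-12 \right)} \left(-67\right) + v{\left(9 \right)} = \sqrt{2} \sqrt{-12} \left(-67\right) + \left(7 + 9^{2}\right) = \sqrt{2} \cdot 2 i \sqrt{3} \left(-67\right) + \left(7 + 81\right) = 2 i \sqrt{6} \left(-67\right) + 88 = - 134 i \sqrt{6} + 88 = 88 - 134 i \sqrt{6}$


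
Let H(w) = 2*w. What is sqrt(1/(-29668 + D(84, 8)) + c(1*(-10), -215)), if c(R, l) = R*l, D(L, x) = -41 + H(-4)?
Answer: 3*sqrt(210962795737)/29717 ≈ 46.368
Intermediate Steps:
D(L, x) = -49 (D(L, x) = -41 + 2*(-4) = -41 - 8 = -49)
sqrt(1/(-29668 + D(84, 8)) + c(1*(-10), -215)) = sqrt(1/(-29668 - 49) + (1*(-10))*(-215)) = sqrt(1/(-29717) - 10*(-215)) = sqrt(-1/29717 + 2150) = sqrt(63891549/29717) = 3*sqrt(210962795737)/29717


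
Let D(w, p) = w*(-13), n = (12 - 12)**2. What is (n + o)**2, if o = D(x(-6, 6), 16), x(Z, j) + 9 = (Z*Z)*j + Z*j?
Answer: 4941729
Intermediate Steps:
x(Z, j) = -9 + Z*j + j*Z**2 (x(Z, j) = -9 + ((Z*Z)*j + Z*j) = -9 + (Z**2*j + Z*j) = -9 + (j*Z**2 + Z*j) = -9 + (Z*j + j*Z**2) = -9 + Z*j + j*Z**2)
n = 0 (n = 0**2 = 0)
D(w, p) = -13*w
o = -2223 (o = -13*(-9 - 6*6 + 6*(-6)**2) = -13*(-9 - 36 + 6*36) = -13*(-9 - 36 + 216) = -13*171 = -2223)
(n + o)**2 = (0 - 2223)**2 = (-2223)**2 = 4941729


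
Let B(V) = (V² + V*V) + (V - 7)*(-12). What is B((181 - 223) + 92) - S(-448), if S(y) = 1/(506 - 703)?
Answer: 883349/197 ≈ 4484.0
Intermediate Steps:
S(y) = -1/197 (S(y) = 1/(-197) = -1/197)
B(V) = 84 - 12*V + 2*V² (B(V) = (V² + V²) + (-7 + V)*(-12) = 2*V² + (84 - 12*V) = 84 - 12*V + 2*V²)
B((181 - 223) + 92) - S(-448) = (84 - 12*((181 - 223) + 92) + 2*((181 - 223) + 92)²) - 1*(-1/197) = (84 - 12*(-42 + 92) + 2*(-42 + 92)²) + 1/197 = (84 - 12*50 + 2*50²) + 1/197 = (84 - 600 + 2*2500) + 1/197 = (84 - 600 + 5000) + 1/197 = 4484 + 1/197 = 883349/197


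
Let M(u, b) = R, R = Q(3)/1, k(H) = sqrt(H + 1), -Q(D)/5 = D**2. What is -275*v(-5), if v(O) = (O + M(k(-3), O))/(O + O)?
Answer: -1375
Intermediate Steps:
Q(D) = -5*D**2
k(H) = sqrt(1 + H)
R = -45 (R = -5*3**2/1 = -5*9*1 = -45*1 = -45)
M(u, b) = -45
v(O) = (-45 + O)/(2*O) (v(O) = (O - 45)/(O + O) = (-45 + O)/((2*O)) = (-45 + O)*(1/(2*O)) = (-45 + O)/(2*O))
-275*v(-5) = -275*(-45 - 5)/(2*(-5)) = -275*(-1)*(-50)/(2*5) = -275*5 = -1375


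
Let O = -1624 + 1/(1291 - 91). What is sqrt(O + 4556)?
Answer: sqrt(10555203)/60 ≈ 54.148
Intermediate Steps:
O = -1948799/1200 (O = -1624 + 1/1200 = -1948799/1200 ≈ -1624.0)
sqrt(O + 4556) = sqrt(-1948799/1200 + 4556) = sqrt(3518401/1200) = sqrt(10555203)/60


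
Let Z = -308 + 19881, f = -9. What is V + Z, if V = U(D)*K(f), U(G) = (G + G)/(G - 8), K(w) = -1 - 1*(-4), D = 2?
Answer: 19571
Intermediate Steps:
K(w) = 3 (K(w) = -1 + 4 = 3)
U(G) = 2*G/(-8 + G) (U(G) = (2*G)/(-8 + G) = 2*G/(-8 + G))
Z = 19573
V = -2 (V = (2*2/(-8 + 2))*3 = (2*2/(-6))*3 = (2*2*(-⅙))*3 = -⅔*3 = -2)
V + Z = -2 + 19573 = 19571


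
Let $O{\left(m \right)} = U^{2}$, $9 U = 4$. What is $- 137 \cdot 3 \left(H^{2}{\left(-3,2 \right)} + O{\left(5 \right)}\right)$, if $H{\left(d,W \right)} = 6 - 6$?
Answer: $- \frac{2192}{27} \approx -81.185$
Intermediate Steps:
$U = \frac{4}{9}$ ($U = \frac{1}{9} \cdot 4 = \frac{4}{9} \approx 0.44444$)
$H{\left(d,W \right)} = 0$ ($H{\left(d,W \right)} = 6 - 6 = 0$)
$O{\left(m \right)} = \frac{16}{81}$ ($O{\left(m \right)} = \left(\frac{4}{9}\right)^{2} = \frac{16}{81}$)
$- 137 \cdot 3 \left(H^{2}{\left(-3,2 \right)} + O{\left(5 \right)}\right) = - 137 \cdot 3 \left(0^{2} + \frac{16}{81}\right) = - 137 \cdot 3 \left(0 + \frac{16}{81}\right) = - 137 \cdot 3 \cdot \frac{16}{81} = \left(-137\right) \frac{16}{27} = - \frac{2192}{27}$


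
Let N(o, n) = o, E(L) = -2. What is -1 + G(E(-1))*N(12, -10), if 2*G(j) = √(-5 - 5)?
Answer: -1 + 6*I*√10 ≈ -1.0 + 18.974*I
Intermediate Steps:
G(j) = I*√10/2 (G(j) = √(-5 - 5)/2 = √(-10)/2 = (I*√10)/2 = I*√10/2)
-1 + G(E(-1))*N(12, -10) = -1 + (I*√10/2)*12 = -1 + 6*I*√10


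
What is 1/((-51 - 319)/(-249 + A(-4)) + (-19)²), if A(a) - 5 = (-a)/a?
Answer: 49/17763 ≈ 0.0027585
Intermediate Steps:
A(a) = 4 (A(a) = 5 + (-a)/a = 5 - 1 = 4)
1/((-51 - 319)/(-249 + A(-4)) + (-19)²) = 1/((-51 - 319)/(-249 + 4) + (-19)²) = 1/(-370/(-245) + 361) = 1/(-370*(-1/245) + 361) = 1/(74/49 + 361) = 1/(17763/49) = 49/17763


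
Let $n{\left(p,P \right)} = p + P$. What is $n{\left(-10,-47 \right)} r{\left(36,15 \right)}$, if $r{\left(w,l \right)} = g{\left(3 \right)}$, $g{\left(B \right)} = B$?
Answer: $-171$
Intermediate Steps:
$r{\left(w,l \right)} = 3$
$n{\left(p,P \right)} = P + p$
$n{\left(-10,-47 \right)} r{\left(36,15 \right)} = \left(-47 - 10\right) 3 = \left(-57\right) 3 = -171$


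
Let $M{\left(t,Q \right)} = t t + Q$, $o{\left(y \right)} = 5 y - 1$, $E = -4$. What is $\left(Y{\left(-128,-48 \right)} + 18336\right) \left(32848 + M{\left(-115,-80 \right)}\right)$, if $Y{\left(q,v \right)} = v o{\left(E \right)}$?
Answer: $889688592$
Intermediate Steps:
$o{\left(y \right)} = -1 + 5 y$
$M{\left(t,Q \right)} = Q + t^{2}$ ($M{\left(t,Q \right)} = t^{2} + Q = Q + t^{2}$)
$Y{\left(q,v \right)} = - 21 v$ ($Y{\left(q,v \right)} = v \left(-1 + 5 \left(-4\right)\right) = v \left(-1 - 20\right) = v \left(-21\right) = - 21 v$)
$\left(Y{\left(-128,-48 \right)} + 18336\right) \left(32848 + M{\left(-115,-80 \right)}\right) = \left(\left(-21\right) \left(-48\right) + 18336\right) \left(32848 - \left(80 - \left(-115\right)^{2}\right)\right) = \left(1008 + 18336\right) \left(32848 + \left(-80 + 13225\right)\right) = 19344 \left(32848 + 13145\right) = 19344 \cdot 45993 = 889688592$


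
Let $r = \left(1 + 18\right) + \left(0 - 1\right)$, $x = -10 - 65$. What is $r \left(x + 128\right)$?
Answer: $954$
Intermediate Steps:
$x = -75$
$r = 18$ ($r = 19 - 1 = 18$)
$r \left(x + 128\right) = 18 \left(-75 + 128\right) = 18 \cdot 53 = 954$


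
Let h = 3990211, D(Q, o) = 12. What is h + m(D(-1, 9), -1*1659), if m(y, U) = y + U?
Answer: 3988564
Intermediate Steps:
m(y, U) = U + y
h + m(D(-1, 9), -1*1659) = 3990211 + (-1*1659 + 12) = 3990211 + (-1659 + 12) = 3990211 - 1647 = 3988564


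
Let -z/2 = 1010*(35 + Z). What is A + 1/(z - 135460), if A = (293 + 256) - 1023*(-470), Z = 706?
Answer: 785712668519/1632280 ≈ 4.8136e+5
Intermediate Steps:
z = -1496820 (z = -2020*(35 + 706) = -2020*741 = -2*748410 = -1496820)
A = 481359 (A = 549 + 480810 = 481359)
A + 1/(z - 135460) = 481359 + 1/(-1496820 - 135460) = 481359 + 1/(-1632280) = 481359 - 1/1632280 = 785712668519/1632280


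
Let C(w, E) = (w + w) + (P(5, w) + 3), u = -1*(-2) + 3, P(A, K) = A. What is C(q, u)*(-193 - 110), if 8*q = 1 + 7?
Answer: -3030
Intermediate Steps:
q = 1 (q = (1 + 7)/8 = (⅛)*8 = 1)
u = 5 (u = 2 + 3 = 5)
C(w, E) = 8 + 2*w (C(w, E) = (w + w) + (5 + 3) = 2*w + 8 = 8 + 2*w)
C(q, u)*(-193 - 110) = (8 + 2*1)*(-193 - 110) = (8 + 2)*(-303) = 10*(-303) = -3030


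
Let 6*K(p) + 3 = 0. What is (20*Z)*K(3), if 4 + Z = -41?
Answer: 450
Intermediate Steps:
Z = -45 (Z = -4 - 41 = -45)
K(p) = -½ (K(p) = -½ + (⅙)*0 = -½ + 0 = -½)
(20*Z)*K(3) = (20*(-45))*(-½) = -900*(-½) = 450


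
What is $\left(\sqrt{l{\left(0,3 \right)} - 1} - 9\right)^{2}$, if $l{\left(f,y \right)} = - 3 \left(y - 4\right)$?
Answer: $\left(9 - \sqrt{2}\right)^{2} \approx 57.544$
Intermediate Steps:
$l{\left(f,y \right)} = 12 - 3 y$ ($l{\left(f,y \right)} = - 3 \left(-4 + y\right) = 12 - 3 y$)
$\left(\sqrt{l{\left(0,3 \right)} - 1} - 9\right)^{2} = \left(\sqrt{\left(12 - 9\right) - 1} - 9\right)^{2} = \left(\sqrt{3 - 1} - 9\right)^{2} = \left(\sqrt{2} - 9\right)^{2} = \left(-9 + \sqrt{2}\right)^{2}$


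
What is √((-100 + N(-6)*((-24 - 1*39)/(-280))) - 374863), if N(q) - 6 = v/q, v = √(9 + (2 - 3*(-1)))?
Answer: √(-149984660 - 15*√14)/20 ≈ 612.34*I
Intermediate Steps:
v = √14 (v = √(9 + (2 + 3)) = √(9 + 5) = √14 ≈ 3.7417)
N(q) = 6 + √14/q
√((-100 + N(-6)*((-24 - 1*39)/(-280))) - 374863) = √((-100 + (6 + √14/(-6))*((-24 - 1*39)/(-280))) - 374863) = √((-100 + (6 + √14*(-⅙))*((-24 - 39)*(-1/280))) - 374863) = √((-100 + (6 - √14/6)*(-63*(-1/280))) - 374863) = √((-100 + (6 - √14/6)*(9/40)) - 374863) = √((-100 + (27/20 - 3*√14/80)) - 374863) = √((-1973/20 - 3*√14/80) - 374863) = √(-7499233/20 - 3*√14/80)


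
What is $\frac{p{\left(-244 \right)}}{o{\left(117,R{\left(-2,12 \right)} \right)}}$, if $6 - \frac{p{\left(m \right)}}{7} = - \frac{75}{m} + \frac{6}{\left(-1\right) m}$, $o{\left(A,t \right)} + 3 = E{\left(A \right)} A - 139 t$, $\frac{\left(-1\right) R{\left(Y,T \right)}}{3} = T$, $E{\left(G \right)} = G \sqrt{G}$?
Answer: $- \frac{5379409}{593718974096} + \frac{44174403 \sqrt{13}}{593718974096} \approx 0.0002592$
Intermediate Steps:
$E{\left(G \right)} = G^{\frac{3}{2}}$
$R{\left(Y,T \right)} = - 3 T$
$o{\left(A,t \right)} = -3 + A^{\frac{5}{2}} - 139 t$ ($o{\left(A,t \right)} = -3 + \left(A^{\frac{3}{2}} A - 139 t\right) = -3 + \left(A^{\frac{5}{2}} - 139 t\right) = -3 + A^{\frac{5}{2}} - 139 t$)
$p{\left(m \right)} = 42 + \frac{567}{m}$ ($p{\left(m \right)} = 42 - 7 \left(- \frac{75}{m} + \frac{6}{\left(-1\right) m}\right) = 42 - 7 \left(- \frac{75}{m} + 6 \left(- \frac{1}{m}\right)\right) = 42 - 7 \left(- \frac{75}{m} - \frac{6}{m}\right) = 42 - 7 \left(- \frac{81}{m}\right) = 42 + \frac{567}{m}$)
$\frac{p{\left(-244 \right)}}{o{\left(117,R{\left(-2,12 \right)} \right)}} = \frac{42 + \frac{567}{-244}}{-3 + 117^{\frac{5}{2}} - 139 \left(\left(-3\right) 12\right)} = \frac{42 + 567 \left(- \frac{1}{244}\right)}{-3 + 41067 \sqrt{13} - -5004} = \frac{42 - \frac{567}{244}}{-3 + 41067 \sqrt{13} + 5004} = \frac{9681}{244 \left(5001 + 41067 \sqrt{13}\right)}$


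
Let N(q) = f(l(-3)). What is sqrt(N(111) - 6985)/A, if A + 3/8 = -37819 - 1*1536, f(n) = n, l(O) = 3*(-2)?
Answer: -8*I*sqrt(6991)/314843 ≈ -0.0021245*I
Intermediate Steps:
l(O) = -6
N(q) = -6
A = -314843/8 (A = -3/8 + (-37819 - 1*1536) = -3/8 + (-37819 - 1536) = -3/8 - 39355 = -314843/8 ≈ -39355.)
sqrt(N(111) - 6985)/A = sqrt(-6 - 6985)/(-314843/8) = sqrt(-6991)*(-8/314843) = (I*sqrt(6991))*(-8/314843) = -8*I*sqrt(6991)/314843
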